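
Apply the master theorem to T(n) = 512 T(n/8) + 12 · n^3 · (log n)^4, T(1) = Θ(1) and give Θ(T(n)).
T(n) = Θ(n^3 · (log n)^5)

Here log_8 512 = 3 and f(n) = 12 · n^3 · (log n)^4 = Θ(n^(log_8 512) · (log n)^4). This is the extended Case 2 of the master theorem (f matches the critical exponent up to log factors), giving T(n) = Θ(n^(log_8 512) · (log n)^(4+1)) = Θ(n^3 · (log n)^5).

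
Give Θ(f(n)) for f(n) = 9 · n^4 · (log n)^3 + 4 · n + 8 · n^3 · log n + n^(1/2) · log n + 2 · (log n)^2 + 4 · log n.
f(n) ∈ Θ(n^4 · (log n)^3)

Compare the terms by growth order. For large n, n^a · (log n)^b dominates n^a' · (log n)^b' iff a > a', or (a = a' and b > b'). Ranking the 6 terms shows the dominant one is 9 · n^4 · (log n)^3. Hence f(n) ∈ Θ(n^4 · (log n)^3).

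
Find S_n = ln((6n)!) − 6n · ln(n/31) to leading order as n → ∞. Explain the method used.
S_n ~ 6n · (ln 186 − 1) + O(ln n)

Stirling: ln((6n)!) = 6n ln(6n) − 6n + O(ln n).
  S_n = 6n ln(6n) − 6n − 6n ln(n/31) + O(ln n)
      = 6n ln(6n) − 6n ln n + 6n ln 31 − 6n + O(ln n)
      = 6n ln 6 + 6n ln 31 − 6n + O(ln n)
      = 6n (ln 186 − 1) + O(ln n).
Numerically ln(186) − 1 ≈ 4.2257.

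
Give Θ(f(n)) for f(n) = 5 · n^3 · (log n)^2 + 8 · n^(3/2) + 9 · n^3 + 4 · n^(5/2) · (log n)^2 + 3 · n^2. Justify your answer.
f(n) ∈ Θ(n^3 · (log n)^2)

Compare the terms by growth order. For large n, n^a · (log n)^b dominates n^a' · (log n)^b' iff a > a', or (a = a' and b > b'). Ranking the 5 terms shows the dominant one is 5 · n^3 · (log n)^2. Hence f(n) ∈ Θ(n^3 · (log n)^2).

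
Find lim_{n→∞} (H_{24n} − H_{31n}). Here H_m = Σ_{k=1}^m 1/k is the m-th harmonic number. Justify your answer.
lim = ln(24/31)

Euler-Maclaurin gives H_m = ln m + γ + 1/(2m) + O(1/m^2). The γ and O(1/m) terms cancel in the difference:
  H_{24n} − H_{31n} = ln(24n) − ln(31n) + O(1/n) = ln(24/31) + O(1/n).
Hence the limit is ln(24/31).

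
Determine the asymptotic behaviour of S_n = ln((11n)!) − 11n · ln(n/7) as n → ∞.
S_n ~ 11n · (ln 77 − 1) + O(ln n)

Stirling: ln((11n)!) = 11n ln(11n) − 11n + O(ln n).
  S_n = 11n ln(11n) − 11n − 11n ln(n/7) + O(ln n)
      = 11n ln(11n) − 11n ln n + 11n ln 7 − 11n + O(ln n)
      = 11n ln 11 + 11n ln 7 − 11n + O(ln n)
      = 11n (ln 77 − 1) + O(ln n).
Numerically ln(77) − 1 ≈ 3.3438.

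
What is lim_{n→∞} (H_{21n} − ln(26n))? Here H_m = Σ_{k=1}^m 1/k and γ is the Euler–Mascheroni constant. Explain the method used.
lim = ln(21/26) + γ

By Euler-Maclaurin, H_m = ln m + γ + O(1/m). So
  H_{21n} − ln(26n) = ln(21n) + γ − ln(26n) + O(1/n)
                       = ln(21/26) + γ + O(1/n).
Hence the limit is ln(21/26) + γ.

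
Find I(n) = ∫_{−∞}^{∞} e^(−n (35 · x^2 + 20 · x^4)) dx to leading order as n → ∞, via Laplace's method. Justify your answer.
I(n) ~ sqrt(π/(35n))

φ(x) = 35 · x^2 + 20 · x^4 has its unique global minimum at x* = 0 (since φ'(x) = 70x + 80x^3 = 0 only at x = 0 for real x with both coefficients positive, and φ → ∞ as |x| → ∞). At x* = 0, φ(0) = 0 and φ''(0) = 70. Laplace's method then gives
  I(n) ~ sqrt(2π / (n · φ''(0))) · e^(−n φ(0)) = sqrt(2π / (70n)) = sqrt(π/(35n)).
The 20 · x^4 term contributes only at subleading order (an O(1/n) relative correction).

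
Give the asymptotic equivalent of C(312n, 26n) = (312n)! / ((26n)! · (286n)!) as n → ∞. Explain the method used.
C(312n, 26n) ~ (8916100448256/285311670611)^(26n) · sqrt(6/(11π·26n))

Write N = 26n. Apply Stirling to each factorial:
  (12N)! ~ sqrt(2π·12N) · (12N/e)^(12N),
  N! ~ sqrt(2π N) · (N/e)^N,
  (11N)! ~ sqrt(2π·11N) · (11N/e)^(11N).
The exponential factors combine to (12N)^(12N) / (N^N · (11N)^(11N)) = 12^(12N)/11^(11N) = (12^12/11^11)^N = (8916100448256/285311670611)^N.
The square-root prefactors combine to sqrt(2π·12N) / (sqrt(2π N)·sqrt(2π·11N)) = sqrt(12 / (2π·11·N)) = sqrt(6/(11π·26n)).
Substituting N = 26n: C(312n, 26n) ~ (8916100448256/285311670611)^(26n) · sqrt(6/(11π·26n)).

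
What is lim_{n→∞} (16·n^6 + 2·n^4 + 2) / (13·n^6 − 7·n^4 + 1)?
lim = 16/13

For large n the leading n^6 terms dominate both numerator and denominator. Dividing top and bottom by n^6, every other term tends to 0, leaving 16/13.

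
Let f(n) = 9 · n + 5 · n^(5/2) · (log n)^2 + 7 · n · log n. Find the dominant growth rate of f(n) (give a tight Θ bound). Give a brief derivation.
f(n) ∈ Θ(n^(5/2) · (log n)^2)

Compare the terms by growth order. For large n, n^a · (log n)^b dominates n^a' · (log n)^b' iff a > a', or (a = a' and b > b'). Ranking the 3 terms shows the dominant one is 5 · n^(5/2) · (log n)^2. Hence f(n) ∈ Θ(n^(5/2) · (log n)^2).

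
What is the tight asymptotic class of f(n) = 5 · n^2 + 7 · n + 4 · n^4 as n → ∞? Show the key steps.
f(n) ∈ Θ(n^4)

Compare the terms by growth order. For large n, n^a · (log n)^b dominates n^a' · (log n)^b' iff a > a', or (a = a' and b > b'). Ranking the 3 terms shows the dominant one is 4 · n^4. Hence f(n) ∈ Θ(n^4).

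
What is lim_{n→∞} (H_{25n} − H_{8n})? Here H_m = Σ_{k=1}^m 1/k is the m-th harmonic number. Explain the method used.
lim = ln(25/8)

Euler-Maclaurin gives H_m = ln m + γ + 1/(2m) + O(1/m^2). The γ and O(1/m) terms cancel in the difference:
  H_{25n} − H_{8n} = ln(25n) − ln(8n) + O(1/n) = ln(25/8) + O(1/n).
Hence the limit is ln(25/8).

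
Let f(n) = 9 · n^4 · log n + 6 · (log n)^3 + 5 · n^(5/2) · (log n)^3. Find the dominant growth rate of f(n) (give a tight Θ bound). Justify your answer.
f(n) ∈ Θ(n^4 · log n)

Compare the terms by growth order. For large n, n^a · (log n)^b dominates n^a' · (log n)^b' iff a > a', or (a = a' and b > b'). Ranking the 3 terms shows the dominant one is 9 · n^4 · log n. Hence f(n) ∈ Θ(n^4 · log n).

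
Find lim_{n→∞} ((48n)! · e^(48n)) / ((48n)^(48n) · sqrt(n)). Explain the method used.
lim = sqrt(2π·48)

Stirling: (48n)! ~ sqrt(2π·48n) · (48n/e)^(48n). Hence
  (48n)! · e^(48n) / (48n)^(48n) ~ sqrt(2π·48n).
Dividing by sqrt(n): sqrt(2π·48n) / sqrt(n) = sqrt(2π·48) · n^((1−1)/2), so the limit is sqrt(2π·48).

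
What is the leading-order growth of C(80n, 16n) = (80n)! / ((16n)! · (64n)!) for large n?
C(80n, 16n) ~ (3125/256)^(16n) · sqrt(5/(8π·16n))

Write N = 16n. Apply Stirling to each factorial:
  (5N)! ~ sqrt(2π·5N) · (5N/e)^(5N),
  N! ~ sqrt(2π N) · (N/e)^N,
  (4N)! ~ sqrt(2π·4N) · (4N/e)^(4N).
The exponential factors combine to (5N)^(5N) / (N^N · (4N)^(4N)) = 5^(5N)/4^(4N) = (5^5/4^4)^N = (3125/256)^N.
The square-root prefactors combine to sqrt(2π·5N) / (sqrt(2π N)·sqrt(2π·4N)) = sqrt(5 / (2π·4·N)) = sqrt(5/(8π·16n)).
Substituting N = 16n: C(80n, 16n) ~ (3125/256)^(16n) · sqrt(5/(8π·16n)).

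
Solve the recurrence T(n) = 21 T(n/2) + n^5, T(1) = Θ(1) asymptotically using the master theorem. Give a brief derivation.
T(n) = Θ(n^5)

log_2 21 ≈ 4.392. f(n) = n^5 dominates n^(log_2 21) since 5 > 4.392, and the regularity condition a·f(n/b) = 21·(n/2)^5 = (21/32)·n^5 ≤ c·f(n) holds with c = 21/32 ≈ 0.656 < 1. So this is Case 3: T(n) = Θ(f(n)) = Θ(n^5).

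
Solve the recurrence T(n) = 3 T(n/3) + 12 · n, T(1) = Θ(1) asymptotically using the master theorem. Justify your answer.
T(n) = Θ(n log n)

log_3 3 = 1, and f(n) = 12 · n = Θ(n^(log_3 3)). This is Case 2 of the master theorem: T(n) = Θ(f(n) · log n) = Θ(n log n).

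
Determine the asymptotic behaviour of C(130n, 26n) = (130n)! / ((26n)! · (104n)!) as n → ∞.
C(130n, 26n) ~ (3125/256)^(26n) · sqrt(5/(8π·26n))

Write N = 26n. Apply Stirling to each factorial:
  (5N)! ~ sqrt(2π·5N) · (5N/e)^(5N),
  N! ~ sqrt(2π N) · (N/e)^N,
  (4N)! ~ sqrt(2π·4N) · (4N/e)^(4N).
The exponential factors combine to (5N)^(5N) / (N^N · (4N)^(4N)) = 5^(5N)/4^(4N) = (5^5/4^4)^N = (3125/256)^N.
The square-root prefactors combine to sqrt(2π·5N) / (sqrt(2π N)·sqrt(2π·4N)) = sqrt(5 / (2π·4·N)) = sqrt(5/(8π·26n)).
Substituting N = 26n: C(130n, 26n) ~ (3125/256)^(26n) · sqrt(5/(8π·26n)).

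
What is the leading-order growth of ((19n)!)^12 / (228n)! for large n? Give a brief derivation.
((19n)!)^12/(228n)! ~ ((2π·19n)^(11/2) / sqrt(12)) · 12^(−12·19n)  →  0

Write N = 19n. Stirling: N! ~ sqrt(2π N)(N/e)^N and (12N)! ~ sqrt(2π·12N)·(12N/e)^(12N).
  (N!)^12/(12N)! ~ (2π N)^(12/2) (N/e)^(12N) / [sqrt(2π·12N) (12N/e)^(12N)]
     = (2π N)^(12/2) / sqrt(2π·12N) · (N/(12N))^(12N)
     = (2π N)^((12−1)/2) / sqrt(12) · 12^(−12N).
Since 12^12 > 1, the factor 12^(−12N) decays exponentially, so the ratio → 0. Substituting N = 19n gives the stated form.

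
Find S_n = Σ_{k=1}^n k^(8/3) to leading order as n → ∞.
S_n ~ (3/11) · n^(11/3)

Integral comparison: Σ_{k=1}^n k^(8/3) = ∫_0^n x^(8/3) dx + O(n^(8/3)). The integral is n^(1 + 8/3) / (1 + 8/3) = n^((8+3)/3) / ((8+3)/3) = (3/11) · n^(11/3).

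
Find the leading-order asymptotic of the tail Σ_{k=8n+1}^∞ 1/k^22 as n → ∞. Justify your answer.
Σ_{k>8n} 1/k^22 ~ 1/(21 · (8n)^21)

Compare to the integral: ∫_{8n}^∞ x^(−22) dx = [−x^(−21)/21]_{8n}^∞ = 1/((22−1)·(8n)^21). Euler-Maclaurin then gives
  Σ_{k>8n} 1/k^22 = ∫_{8n}^∞ dx/x^22 − 1/(2·(8n)^22) + O(1/(8n)^23).
(Equivalently this is ζ(22) − Σ_{k≤8n} 1/k^22.)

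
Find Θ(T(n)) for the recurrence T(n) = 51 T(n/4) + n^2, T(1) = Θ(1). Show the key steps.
T(n) = Θ(n^(log_4 51))

Master theorem: compare f(n) = n^2 to n^(log_4 51) where log_4 51 ≈ 2.836. Since 2 < log_4 51, we have f(n) = O(n^(log_4 51 − ε)) for some ε > 0 — Case 1. Hence T(n) = Θ(n^(log_4 51)).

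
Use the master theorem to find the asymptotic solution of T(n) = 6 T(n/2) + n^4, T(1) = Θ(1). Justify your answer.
T(n) = Θ(n^4)

log_2 6 ≈ 2.585. f(n) = n^4 dominates n^(log_2 6) since 4 > 2.585, and the regularity condition a·f(n/b) = 6·(n/2)^4 = (6/16)·n^4 ≤ c·f(n) holds with c = 6/16 ≈ 0.375 < 1. So this is Case 3: T(n) = Θ(f(n)) = Θ(n^4).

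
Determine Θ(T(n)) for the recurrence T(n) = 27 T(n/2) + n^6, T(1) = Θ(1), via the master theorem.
T(n) = Θ(n^6)

log_2 27 ≈ 4.755. f(n) = n^6 dominates n^(log_2 27) since 6 > 4.755, and the regularity condition a·f(n/b) = 27·(n/2)^6 = (27/64)·n^6 ≤ c·f(n) holds with c = 27/64 ≈ 0.422 < 1. So this is Case 3: T(n) = Θ(f(n)) = Θ(n^6).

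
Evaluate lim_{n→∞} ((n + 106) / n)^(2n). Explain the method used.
lim = e^212

Rewrite as (1 + 106/n)^(2n). By the standard limit (1 + x/n)^n → e^x, we have (1 + 106/n)^n → e^106, and raising to the 2nd power gives e^212.
More precisely, ln[(1 + 106/n)^(2n)] = 2n · ln(1 + 106/n) = 2n · (106/n + O(1/n^2)) = 212 + O(1/n) → 212.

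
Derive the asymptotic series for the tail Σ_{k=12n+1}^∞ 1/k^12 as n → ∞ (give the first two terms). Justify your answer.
Σ_{k>12n} 1/k^12 = 1/(11 · (12n)^11) − 1/(2 · (12n)^12) + O(1/(12n)^13)

Compare to the integral: ∫_{12n}^∞ x^(−12) dx = [−x^(−11)/11]_{12n}^∞ = 1/((12−1)·(12n)^11). The Euler-Maclaurin correction adds −f(12n)/2 = −1/(2·(12n)^12). Euler-Maclaurin then gives
  Σ_{k>12n} 1/k^12 = ∫_{12n}^∞ dx/x^12 − 1/(2·(12n)^12) + O(1/(12n)^13).
(Equivalently this is ζ(12) − Σ_{k≤12n} 1/k^12.)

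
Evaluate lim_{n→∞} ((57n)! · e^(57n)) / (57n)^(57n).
lim = ∞

Stirling: (57n)! ~ sqrt(2π·57n) · (57n/e)^(57n). Hence
  (57n)! · e^(57n) / (57n)^(57n) ~ sqrt(2π·57n) = sqrt(2π·57) · sqrt(n) → ∞.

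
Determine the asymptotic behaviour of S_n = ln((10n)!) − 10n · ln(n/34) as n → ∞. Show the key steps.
S_n ~ 10n · (ln 340 − 1) + O(ln n)

Stirling: ln((10n)!) = 10n ln(10n) − 10n + O(ln n).
  S_n = 10n ln(10n) − 10n − 10n ln(n/34) + O(ln n)
      = 10n ln(10n) − 10n ln n + 10n ln 34 − 10n + O(ln n)
      = 10n ln 10 + 10n ln 34 − 10n + O(ln n)
      = 10n (ln 340 − 1) + O(ln n).
Numerically ln(340) − 1 ≈ 4.8289.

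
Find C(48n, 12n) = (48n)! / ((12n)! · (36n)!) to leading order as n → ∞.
C(48n, 12n) ~ (256/27)^(12n) · sqrt(2/(3π·12n))

Write N = 12n. Apply Stirling to each factorial:
  (4N)! ~ sqrt(2π·4N) · (4N/e)^(4N),
  N! ~ sqrt(2π N) · (N/e)^N,
  (3N)! ~ sqrt(2π·3N) · (3N/e)^(3N).
The exponential factors combine to (4N)^(4N) / (N^N · (3N)^(3N)) = 4^(4N)/3^(3N) = (4^4/3^3)^N = (256/27)^N.
The square-root prefactors combine to sqrt(2π·4N) / (sqrt(2π N)·sqrt(2π·3N)) = sqrt(4 / (2π·3·N)) = sqrt(2/(3π·12n)).
Substituting N = 12n: C(48n, 12n) ~ (256/27)^(12n) · sqrt(2/(3π·12n)).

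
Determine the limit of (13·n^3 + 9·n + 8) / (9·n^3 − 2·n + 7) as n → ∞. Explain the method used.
lim = 13/9

For large n the leading n^3 terms dominate both numerator and denominator. Dividing top and bottom by n^3, every other term tends to 0, leaving 13/9.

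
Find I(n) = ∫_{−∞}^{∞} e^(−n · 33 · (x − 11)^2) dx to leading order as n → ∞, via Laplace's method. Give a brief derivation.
I(n) = sqrt(π/(33n))

Here φ(x) = 33 · (x − 11)^2 has its unique minimum at x* = 11 with φ(x*) = 0 and φ''(x*) = 66. Laplace's method gives
  I(n) ~ e^(−n φ(x*)) · sqrt(2π / (n · φ''(x*))) = sqrt(2π / (66n)) = sqrt(π/(33n)).
This is exact: substituting u = (x − 11)·sqrt(33n) gives I(n) = (1/sqrt(33n)) ∫_{−∞}^{∞} e^(−u^2) du = sqrt(π/(33n)).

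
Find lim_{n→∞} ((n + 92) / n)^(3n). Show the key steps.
lim = e^276

Rewrite as (1 + 92/n)^(3n). By the standard limit (1 + x/n)^n → e^x, we have (1 + 92/n)^n → e^92, and raising to the 3rd power gives e^276.
More precisely, ln[(1 + 92/n)^(3n)] = 3n · ln(1 + 92/n) = 3n · (92/n + O(1/n^2)) = 276 + O(1/n) → 276.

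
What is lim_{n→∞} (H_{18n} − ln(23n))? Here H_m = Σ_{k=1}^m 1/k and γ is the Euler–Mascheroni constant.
lim = ln(18/23) + γ

By Euler-Maclaurin, H_m = ln m + γ + O(1/m). So
  H_{18n} − ln(23n) = ln(18n) + γ − ln(23n) + O(1/n)
                       = ln(18/23) + γ + O(1/n).
Hence the limit is ln(18/23) + γ.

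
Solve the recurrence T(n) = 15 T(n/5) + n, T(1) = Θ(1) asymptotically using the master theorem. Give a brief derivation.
T(n) = Θ(n^(log_5 15))

Master theorem: compare f(n) = n to n^(log_5 15) where log_5 15 ≈ 1.683. Since 1 < log_5 15, we have f(n) = O(n^(log_5 15 − ε)) for some ε > 0 — Case 1. Hence T(n) = Θ(n^(log_5 15)).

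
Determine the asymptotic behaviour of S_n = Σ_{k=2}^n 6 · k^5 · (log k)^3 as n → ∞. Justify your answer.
S_n ~ n^6 · (log n)^3

By integral comparison, S_n = ∫_1^n 6 · x^5 · (log x)^3 dx + O(n^5 · (log n)^3). For the integral, the leading term of ∫_1^n x^5 (log x)^3 dx is n^6/6 · (log n)^3 (by repeated integration by parts; each step lowers the log-exponent and produces a relatively O(1/log n) correction). Hence S_n ~ n^6 · (log n)^3.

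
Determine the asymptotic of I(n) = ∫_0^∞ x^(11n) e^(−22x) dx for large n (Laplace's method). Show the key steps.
I(n) ~ (sqrt(2π·11n) / 22) · (11n/(22e))^(11n)

Write the integrand as exp(11n ln x − 22x) and set f(x) = 11n ln x − 22x. Then f'(x) = 11n/x − 22 = 0 at x* = 11n/22, and f''(x*) = −11n/x*^2 = −22^2/(11n). Laplace's method (interior maximum) gives
  I(n) ~ e^(f(x*)) · sqrt(2π / |f''(x*)|)
        = exp(11n ln(11n/22) − 11n) · sqrt(2π · 11n / 22^2)
        = (11n/22)^(11n) e^(−11n) · sqrt(2π·11n) / 22
        = (sqrt(2π·11n) / 22) · (11n/(22e))^(11n).
This matches Γ(11n+1)/22^(11n+1) with Stirling applied to Γ.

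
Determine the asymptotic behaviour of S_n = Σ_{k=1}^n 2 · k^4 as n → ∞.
S_n ~ 2 · n^5 / 5

By integral comparison (Euler-Maclaurin), Σ_{k=1}^n 2 · k^4 = 2 · ∫_0^n x^4 dx + O(n^4) = 2 · n^5/5 + O(n^4). (Equivalently, Faulhaber's formula gives the same leading term.)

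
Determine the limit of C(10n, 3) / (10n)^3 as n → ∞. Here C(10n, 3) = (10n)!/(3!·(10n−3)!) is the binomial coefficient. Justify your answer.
lim = 1/3! = 1/6

With N = 10n → ∞: C(N, 3) / N^3 = [N(N−1)…(N−2)] / (3! · N^3) = (1/3!) · 1 · (1 − 1/(10n)) · (1 − 2/(10n)). Each factor → 1 as N → ∞, so the limit is 1/3! = 1/6.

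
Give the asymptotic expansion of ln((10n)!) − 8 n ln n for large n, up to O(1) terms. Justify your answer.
ln((10n)!) − 8 n ln n = 2 n ln n + 10(ln 10 − 1) n + (1/2) ln(2π·10n) + O(1/n)

Stirling: ln((10n)!) = 10n ln(10n) − 10n + (1/2) ln(2π·10n) + O(1/n).
Expand 10n ln(10n) = 10n (ln n + ln 10) = 10n ln n + 10n ln 10.
Subtract 8n ln n: leading term is (10 − 8) n ln n = 2 n ln n. The next term is 10n ln 10 − 10n = 10(ln 10 − 1) n. Then the (1/2) ln(2π·10n) correction.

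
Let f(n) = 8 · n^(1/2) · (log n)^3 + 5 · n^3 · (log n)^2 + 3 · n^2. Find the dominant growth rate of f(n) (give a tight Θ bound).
f(n) ∈ Θ(n^3 · (log n)^2)

Compare the terms by growth order. For large n, n^a · (log n)^b dominates n^a' · (log n)^b' iff a > a', or (a = a' and b > b'). Ranking the 3 terms shows the dominant one is 5 · n^3 · (log n)^2. Hence f(n) ∈ Θ(n^3 · (log n)^2).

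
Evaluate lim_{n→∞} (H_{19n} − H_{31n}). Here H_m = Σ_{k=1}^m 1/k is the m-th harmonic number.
lim = ln(19/31)

Euler-Maclaurin gives H_m = ln m + γ + 1/(2m) + O(1/m^2). The γ and O(1/m) terms cancel in the difference:
  H_{19n} − H_{31n} = ln(19n) − ln(31n) + O(1/n) = ln(19/31) + O(1/n).
Hence the limit is ln(19/31).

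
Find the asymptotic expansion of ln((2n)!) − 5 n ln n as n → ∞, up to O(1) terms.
ln((2n)!) − 5 n ln n = −3 n ln n + 2(ln 2 − 1) n + (1/2) ln(2π·2n) + O(1/n)

Stirling: ln((2n)!) = 2n ln(2n) − 2n + (1/2) ln(2π·2n) + O(1/n).
Expand 2n ln(2n) = 2n (ln n + ln 2) = 2n ln n + 2n ln 2.
Subtract 5n ln n: leading term is (2 − 5) n ln n = −3 n ln n. The next term is 2n ln 2 − 2n = 2(ln 2 − 1) n. Then the (1/2) ln(2π·2n) correction.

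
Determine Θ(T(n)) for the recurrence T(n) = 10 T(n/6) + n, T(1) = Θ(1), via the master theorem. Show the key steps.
T(n) = Θ(n^(log_6 10))

Master theorem: compare f(n) = n to n^(log_6 10) where log_6 10 ≈ 1.285. Since 1 < log_6 10, we have f(n) = O(n^(log_6 10 − ε)) for some ε > 0 — Case 1. Hence T(n) = Θ(n^(log_6 10)).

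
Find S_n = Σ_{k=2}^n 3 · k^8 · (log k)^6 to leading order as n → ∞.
S_n ~ n^9 · (log n)^6 / 3

By integral comparison, S_n = ∫_1^n 3 · x^8 · (log x)^6 dx + O(n^8 · (log n)^6). For the integral, the leading term of ∫_1^n x^8 (log x)^6 dx is n^9/9 · (log n)^6 (by repeated integration by parts; each step lowers the log-exponent and produces a relatively O(1/log n) correction). Hence S_n ~ n^9 · (log n)^6 / 3.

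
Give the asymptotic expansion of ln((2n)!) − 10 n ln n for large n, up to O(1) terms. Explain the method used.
ln((2n)!) − 10 n ln n = −8 n ln n + 2(ln 2 − 1) n + (1/2) ln(2π·2n) + O(1/n)

Stirling: ln((2n)!) = 2n ln(2n) − 2n + (1/2) ln(2π·2n) + O(1/n).
Expand 2n ln(2n) = 2n (ln n + ln 2) = 2n ln n + 2n ln 2.
Subtract 10n ln n: leading term is (2 − 10) n ln n = −8 n ln n. The next term is 2n ln 2 − 2n = 2(ln 2 − 1) n. Then the (1/2) ln(2π·2n) correction.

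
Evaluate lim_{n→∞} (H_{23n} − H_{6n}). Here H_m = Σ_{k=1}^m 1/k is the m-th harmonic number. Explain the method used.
lim = ln(23/6)

Euler-Maclaurin gives H_m = ln m + γ + 1/(2m) + O(1/m^2). The γ and O(1/m) terms cancel in the difference:
  H_{23n} − H_{6n} = ln(23n) − ln(6n) + O(1/n) = ln(23/6) + O(1/n).
Hence the limit is ln(23/6).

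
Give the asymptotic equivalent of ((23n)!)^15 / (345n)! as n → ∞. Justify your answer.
((23n)!)^15/(345n)! ~ ((2π·23n)^(14/2) / sqrt(15)) · 15^(−15·23n)  →  0

Write N = 23n. Stirling: N! ~ sqrt(2π N)(N/e)^N and (15N)! ~ sqrt(2π·15N)·(15N/e)^(15N).
  (N!)^15/(15N)! ~ (2π N)^(15/2) (N/e)^(15N) / [sqrt(2π·15N) (15N/e)^(15N)]
     = (2π N)^(15/2) / sqrt(2π·15N) · (N/(15N))^(15N)
     = (2π N)^((15−1)/2) / sqrt(15) · 15^(−15N).
Since 15^15 > 1, the factor 15^(−15N) decays exponentially, so the ratio → 0. Substituting N = 23n gives the stated form.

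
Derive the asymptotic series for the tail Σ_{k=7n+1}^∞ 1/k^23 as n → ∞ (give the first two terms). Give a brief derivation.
Σ_{k>7n} 1/k^23 = 1/(22 · (7n)^22) − 1/(2 · (7n)^23) + O(1/(7n)^24)

Compare to the integral: ∫_{7n}^∞ x^(−23) dx = [−x^(−22)/22]_{7n}^∞ = 1/((23−1)·(7n)^22). The Euler-Maclaurin correction adds −f(7n)/2 = −1/(2·(7n)^23). Euler-Maclaurin then gives
  Σ_{k>7n} 1/k^23 = ∫_{7n}^∞ dx/x^23 − 1/(2·(7n)^23) + O(1/(7n)^24).
(Equivalently this is ζ(23) − Σ_{k≤7n} 1/k^23.)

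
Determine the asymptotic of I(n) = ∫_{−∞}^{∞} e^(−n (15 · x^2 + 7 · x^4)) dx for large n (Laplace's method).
I(n) ~ sqrt(π/(15n))

φ(x) = 15 · x^2 + 7 · x^4 has its unique global minimum at x* = 0 (since φ'(x) = 30x + 28x^3 = 0 only at x = 0 for real x with both coefficients positive, and φ → ∞ as |x| → ∞). At x* = 0, φ(0) = 0 and φ''(0) = 30. Laplace's method then gives
  I(n) ~ sqrt(2π / (n · φ''(0))) · e^(−n φ(0)) = sqrt(2π / (30n)) = sqrt(π/(15n)).
The 7 · x^4 term contributes only at subleading order (an O(1/n) relative correction).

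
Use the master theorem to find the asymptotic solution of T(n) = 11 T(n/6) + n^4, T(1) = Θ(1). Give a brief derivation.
T(n) = Θ(n^4)

log_6 11 ≈ 1.338. f(n) = n^4 dominates n^(log_6 11) since 4 > 1.338, and the regularity condition a·f(n/b) = 11·(n/6)^4 = (11/1296)·n^4 ≤ c·f(n) holds with c = 11/1296 ≈ 0.00849 < 1. So this is Case 3: T(n) = Θ(f(n)) = Θ(n^4).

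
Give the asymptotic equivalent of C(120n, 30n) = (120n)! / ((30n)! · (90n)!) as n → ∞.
C(120n, 30n) ~ (256/27)^(30n) · sqrt(2/(3π·30n))

Write N = 30n. Apply Stirling to each factorial:
  (4N)! ~ sqrt(2π·4N) · (4N/e)^(4N),
  N! ~ sqrt(2π N) · (N/e)^N,
  (3N)! ~ sqrt(2π·3N) · (3N/e)^(3N).
The exponential factors combine to (4N)^(4N) / (N^N · (3N)^(3N)) = 4^(4N)/3^(3N) = (4^4/3^3)^N = (256/27)^N.
The square-root prefactors combine to sqrt(2π·4N) / (sqrt(2π N)·sqrt(2π·3N)) = sqrt(4 / (2π·3·N)) = sqrt(2/(3π·30n)).
Substituting N = 30n: C(120n, 30n) ~ (256/27)^(30n) · sqrt(2/(3π·30n)).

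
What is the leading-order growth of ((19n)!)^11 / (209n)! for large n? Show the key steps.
((19n)!)^11/(209n)! ~ ((2π·19n)^(10/2) / sqrt(11)) · 11^(−11·19n)  →  0

Write N = 19n. Stirling: N! ~ sqrt(2π N)(N/e)^N and (11N)! ~ sqrt(2π·11N)·(11N/e)^(11N).
  (N!)^11/(11N)! ~ (2π N)^(11/2) (N/e)^(11N) / [sqrt(2π·11N) (11N/e)^(11N)]
     = (2π N)^(11/2) / sqrt(2π·11N) · (N/(11N))^(11N)
     = (2π N)^((11−1)/2) / sqrt(11) · 11^(−11N).
Since 11^11 > 1, the factor 11^(−11N) decays exponentially, so the ratio → 0. Substituting N = 19n gives the stated form.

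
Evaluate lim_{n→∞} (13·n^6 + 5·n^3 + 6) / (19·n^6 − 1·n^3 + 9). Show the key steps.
lim = 13/19

For large n the leading n^6 terms dominate both numerator and denominator. Dividing top and bottom by n^6, every other term tends to 0, leaving 13/19.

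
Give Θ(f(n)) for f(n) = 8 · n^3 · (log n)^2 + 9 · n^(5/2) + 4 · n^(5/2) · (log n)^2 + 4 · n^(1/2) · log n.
f(n) ∈ Θ(n^3 · (log n)^2)

Compare the terms by growth order. For large n, n^a · (log n)^b dominates n^a' · (log n)^b' iff a > a', or (a = a' and b > b'). Ranking the 4 terms shows the dominant one is 8 · n^3 · (log n)^2. Hence f(n) ∈ Θ(n^3 · (log n)^2).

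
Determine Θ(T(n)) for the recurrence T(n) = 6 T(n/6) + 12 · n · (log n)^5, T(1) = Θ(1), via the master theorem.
T(n) = Θ(n · (log n)^6)

Here log_6 6 = 1 and f(n) = 12 · n · (log n)^5 = Θ(n^(log_6 6) · (log n)^5). This is the extended Case 2 of the master theorem (f matches the critical exponent up to log factors), giving T(n) = Θ(n^(log_6 6) · (log n)^(5+1)) = Θ(n · (log n)^6).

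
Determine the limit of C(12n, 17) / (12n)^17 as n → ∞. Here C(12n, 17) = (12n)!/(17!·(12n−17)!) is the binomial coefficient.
lim = 1/17! = 1/355687428096000

With N = 12n → ∞: C(N, 17) / N^17 = [N(N−1)…(N−16)] / (17! · N^17) = (1/17!) · 1 · (1 − 1/(12n)) · … · (1 − 16/(12n)). Each factor → 1 as N → ∞, so the limit is 1/17! = 1/355687428096000.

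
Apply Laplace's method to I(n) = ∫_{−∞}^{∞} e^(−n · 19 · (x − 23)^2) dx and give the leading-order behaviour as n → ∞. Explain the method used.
I(n) = sqrt(π/(19n))

Here φ(x) = 19 · (x − 23)^2 has its unique minimum at x* = 23 with φ(x*) = 0 and φ''(x*) = 38. Laplace's method gives
  I(n) ~ e^(−n φ(x*)) · sqrt(2π / (n · φ''(x*))) = sqrt(2π / (38n)) = sqrt(π/(19n)).
This is exact: substituting u = (x − 23)·sqrt(19n) gives I(n) = (1/sqrt(19n)) ∫_{−∞}^{∞} e^(−u^2) du = sqrt(π/(19n)).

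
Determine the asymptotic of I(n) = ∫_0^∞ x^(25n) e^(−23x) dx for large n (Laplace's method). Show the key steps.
I(n) ~ (sqrt(2π·25n) / 23) · (25n/(23e))^(25n)

Write the integrand as exp(25n ln x − 23x) and set f(x) = 25n ln x − 23x. Then f'(x) = 25n/x − 23 = 0 at x* = 25n/23, and f''(x*) = −25n/x*^2 = −23^2/(25n). Laplace's method (interior maximum) gives
  I(n) ~ e^(f(x*)) · sqrt(2π / |f''(x*)|)
        = exp(25n ln(25n/23) − 25n) · sqrt(2π · 25n / 23^2)
        = (25n/23)^(25n) e^(−25n) · sqrt(2π·25n) / 23
        = (sqrt(2π·25n) / 23) · (25n/(23e))^(25n).
This matches Γ(25n+1)/23^(25n+1) with Stirling applied to Γ.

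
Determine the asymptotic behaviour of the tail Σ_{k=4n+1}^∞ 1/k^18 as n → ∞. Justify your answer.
Σ_{k>4n} 1/k^18 ~ 1/(17 · (4n)^17)

Compare to the integral: ∫_{4n}^∞ x^(−18) dx = [−x^(−17)/17]_{4n}^∞ = 1/((18−1)·(4n)^17). Euler-Maclaurin then gives
  Σ_{k>4n} 1/k^18 = ∫_{4n}^∞ dx/x^18 − 1/(2·(4n)^18) + O(1/(4n)^19).
(Equivalently this is ζ(18) − Σ_{k≤4n} 1/k^18.)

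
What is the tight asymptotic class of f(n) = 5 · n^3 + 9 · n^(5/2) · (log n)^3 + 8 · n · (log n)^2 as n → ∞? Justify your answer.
f(n) ∈ Θ(n^3)

Compare the terms by growth order. For large n, n^a · (log n)^b dominates n^a' · (log n)^b' iff a > a', or (a = a' and b > b'). Ranking the 3 terms shows the dominant one is 5 · n^3. Hence f(n) ∈ Θ(n^3).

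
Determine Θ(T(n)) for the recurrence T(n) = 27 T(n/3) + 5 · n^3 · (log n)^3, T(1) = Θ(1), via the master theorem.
T(n) = Θ(n^3 · (log n)^4)

Here log_3 27 = 3 and f(n) = 5 · n^3 · (log n)^3 = Θ(n^(log_3 27) · (log n)^3). This is the extended Case 2 of the master theorem (f matches the critical exponent up to log factors), giving T(n) = Θ(n^(log_3 27) · (log n)^(3+1)) = Θ(n^3 · (log n)^4).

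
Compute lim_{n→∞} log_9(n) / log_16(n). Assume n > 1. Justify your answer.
lim = ln(16) / ln(9) = log_9(16)

Change of base: log_9(n) = ln n / ln 9 and log_16(n) = ln n / ln 16. The ratio is (ln n / ln 9) · (ln 16 / ln n) = ln 16 / ln 9, a constant independent of n. So the limit is ln 16 / ln 9 = log_9(16).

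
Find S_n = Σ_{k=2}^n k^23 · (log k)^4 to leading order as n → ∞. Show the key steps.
S_n ~ n^24 · (log n)^4 / 24

By integral comparison, S_n = ∫_1^n x^23 · (log x)^4 dx + O(n^23 · (log n)^4). For the integral, the leading term of ∫_1^n x^23 (log x)^4 dx is n^24/24 · (log n)^4 (by repeated integration by parts; each step lowers the log-exponent and produces a relatively O(1/log n) correction). Hence S_n ~ n^24 · (log n)^4 / 24.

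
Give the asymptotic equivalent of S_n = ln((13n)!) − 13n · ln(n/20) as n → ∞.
S_n ~ 13n · (ln 260 − 1) + O(ln n)

Stirling: ln((13n)!) = 13n ln(13n) − 13n + O(ln n).
  S_n = 13n ln(13n) − 13n − 13n ln(n/20) + O(ln n)
      = 13n ln(13n) − 13n ln n + 13n ln 20 − 13n + O(ln n)
      = 13n ln 13 + 13n ln 20 − 13n + O(ln n)
      = 13n (ln 260 − 1) + O(ln n).
Numerically ln(260) − 1 ≈ 4.5607.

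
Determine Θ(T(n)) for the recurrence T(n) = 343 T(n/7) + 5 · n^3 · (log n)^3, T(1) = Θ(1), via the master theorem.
T(n) = Θ(n^3 · (log n)^4)

Here log_7 343 = 3 and f(n) = 5 · n^3 · (log n)^3 = Θ(n^(log_7 343) · (log n)^3). This is the extended Case 2 of the master theorem (f matches the critical exponent up to log factors), giving T(n) = Θ(n^(log_7 343) · (log n)^(3+1)) = Θ(n^3 · (log n)^4).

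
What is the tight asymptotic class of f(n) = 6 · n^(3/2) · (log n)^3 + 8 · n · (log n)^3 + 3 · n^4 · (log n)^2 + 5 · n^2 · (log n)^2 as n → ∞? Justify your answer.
f(n) ∈ Θ(n^4 · (log n)^2)

Compare the terms by growth order. For large n, n^a · (log n)^b dominates n^a' · (log n)^b' iff a > a', or (a = a' and b > b'). Ranking the 4 terms shows the dominant one is 3 · n^4 · (log n)^2. Hence f(n) ∈ Θ(n^4 · (log n)^2).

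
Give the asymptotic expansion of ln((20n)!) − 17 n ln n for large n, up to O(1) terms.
ln((20n)!) − 17 n ln n = 3 n ln n + 20(ln 20 − 1) n + (1/2) ln(2π·20n) + O(1/n)

Stirling: ln((20n)!) = 20n ln(20n) − 20n + (1/2) ln(2π·20n) + O(1/n).
Expand 20n ln(20n) = 20n (ln n + ln 20) = 20n ln n + 20n ln 20.
Subtract 17n ln n: leading term is (20 − 17) n ln n = 3 n ln n. The next term is 20n ln 20 − 20n = 20(ln 20 − 1) n. Then the (1/2) ln(2π·20n) correction.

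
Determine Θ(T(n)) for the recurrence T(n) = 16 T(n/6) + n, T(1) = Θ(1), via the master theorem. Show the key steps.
T(n) = Θ(n^(log_6 16))

Master theorem: compare f(n) = n to n^(log_6 16) where log_6 16 ≈ 1.547. Since 1 < log_6 16, we have f(n) = O(n^(log_6 16 − ε)) for some ε > 0 — Case 1. Hence T(n) = Θ(n^(log_6 16)).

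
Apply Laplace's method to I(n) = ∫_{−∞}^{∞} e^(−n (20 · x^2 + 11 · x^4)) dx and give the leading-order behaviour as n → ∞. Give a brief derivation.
I(n) ~ sqrt(π/(20n))

φ(x) = 20 · x^2 + 11 · x^4 has its unique global minimum at x* = 0 (since φ'(x) = 40x + 44x^3 = 0 only at x = 0 for real x with both coefficients positive, and φ → ∞ as |x| → ∞). At x* = 0, φ(0) = 0 and φ''(0) = 40. Laplace's method then gives
  I(n) ~ sqrt(2π / (n · φ''(0))) · e^(−n φ(0)) = sqrt(2π / (40n)) = sqrt(π/(20n)).
The 11 · x^4 term contributes only at subleading order (an O(1/n) relative correction).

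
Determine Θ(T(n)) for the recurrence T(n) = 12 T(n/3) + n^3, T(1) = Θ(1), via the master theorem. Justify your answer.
T(n) = Θ(n^3)

log_3 12 ≈ 2.262. f(n) = n^3 dominates n^(log_3 12) since 3 > 2.262, and the regularity condition a·f(n/b) = 12·(n/3)^3 = (12/27)·n^3 ≤ c·f(n) holds with c = 12/27 ≈ 0.444 < 1. So this is Case 3: T(n) = Θ(f(n)) = Θ(n^3).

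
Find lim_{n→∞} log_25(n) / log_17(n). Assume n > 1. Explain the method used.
lim = ln(17) / ln(25) = log_25(17)

Change of base: log_25(n) = ln n / ln 25 and log_17(n) = ln n / ln 17. The ratio is (ln n / ln 25) · (ln 17 / ln n) = ln 17 / ln 25, a constant independent of n. So the limit is ln 17 / ln 25 = log_25(17).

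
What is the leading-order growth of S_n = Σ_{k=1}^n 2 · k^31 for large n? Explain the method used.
S_n ~ n^32 / 16

By integral comparison (Euler-Maclaurin), Σ_{k=1}^n 2 · k^31 = 2 · ∫_0^n x^31 dx + O(n^31) = 2 · n^32/32 = n^32 / 16 + O(n^31). (Equivalently, Faulhaber's formula gives the same leading term.)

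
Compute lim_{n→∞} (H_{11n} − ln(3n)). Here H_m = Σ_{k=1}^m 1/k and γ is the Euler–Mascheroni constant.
lim = ln(11/3) + γ

By Euler-Maclaurin, H_m = ln m + γ + O(1/m). So
  H_{11n} − ln(3n) = ln(11n) + γ − ln(3n) + O(1/n)
                       = ln(11/3) + γ + O(1/n).
Hence the limit is ln(11/3) + γ.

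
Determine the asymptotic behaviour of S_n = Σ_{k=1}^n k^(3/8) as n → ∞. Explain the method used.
S_n ~ (8/11) · n^(11/8)

Integral comparison: Σ_{k=1}^n k^(3/8) = ∫_0^n x^(3/8) dx + O(n^(3/8)). The integral is n^(1 + 3/8) / (1 + 3/8) = n^((3+8)/8) / ((3+8)/8) = (8/11) · n^(11/8).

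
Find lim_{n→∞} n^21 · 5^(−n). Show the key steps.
lim = 0

Exponentials with base > 1 dominate every fixed polynomial: for any fixed c, n^c / 5^n → 0 as n → ∞ (e.g. by the ratio test, or by writing 5^n = e^(n ln 5) and noting e^(n ln 5) / n^c → ∞). Hence n^21 · 5^(−n) = n^21 / 5^n → 0.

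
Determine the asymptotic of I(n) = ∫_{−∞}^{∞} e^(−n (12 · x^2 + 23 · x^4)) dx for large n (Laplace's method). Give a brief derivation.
I(n) ~ sqrt(π/(12n))

φ(x) = 12 · x^2 + 23 · x^4 has its unique global minimum at x* = 0 (since φ'(x) = 24x + 92x^3 = 0 only at x = 0 for real x with both coefficients positive, and φ → ∞ as |x| → ∞). At x* = 0, φ(0) = 0 and φ''(0) = 24. Laplace's method then gives
  I(n) ~ sqrt(2π / (n · φ''(0))) · e^(−n φ(0)) = sqrt(2π / (24n)) = sqrt(π/(12n)).
The 23 · x^4 term contributes only at subleading order (an O(1/n) relative correction).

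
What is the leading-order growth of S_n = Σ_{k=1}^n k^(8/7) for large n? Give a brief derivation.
S_n ~ (7/15) · n^(15/7)

Integral comparison: Σ_{k=1}^n k^(8/7) = ∫_0^n x^(8/7) dx + O(n^(8/7)). The integral is n^(1 + 8/7) / (1 + 8/7) = n^((8+7)/7) / ((8+7)/7) = (7/15) · n^(15/7).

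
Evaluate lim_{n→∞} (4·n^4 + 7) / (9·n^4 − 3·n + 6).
lim = 4/9

For large n the leading n^4 terms dominate both numerator and denominator. Dividing top and bottom by n^4, every other term tends to 0, leaving 4/9.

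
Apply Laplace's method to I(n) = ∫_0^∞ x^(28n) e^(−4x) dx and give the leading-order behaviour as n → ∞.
I(n) ~ (sqrt(2π·28n) / 4) · (28n/(4e))^(28n)

Write the integrand as exp(28n ln x − 4x) and set f(x) = 28n ln x − 4x. Then f'(x) = 28n/x − 4 = 0 at x* = 28n/4, and f''(x*) = −28n/x*^2 = −4^2/(28n). Laplace's method (interior maximum) gives
  I(n) ~ e^(f(x*)) · sqrt(2π / |f''(x*)|)
        = exp(28n ln(28n/4) − 28n) · sqrt(2π · 28n / 4^2)
        = (28n/4)^(28n) e^(−28n) · sqrt(2π·28n) / 4
        = (sqrt(2π·28n) / 4) · (28n/(4e))^(28n).
This matches Γ(28n+1)/4^(28n+1) with Stirling applied to Γ.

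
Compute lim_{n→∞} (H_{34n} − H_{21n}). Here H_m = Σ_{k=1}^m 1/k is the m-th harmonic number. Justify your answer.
lim = ln(34/21)

Euler-Maclaurin gives H_m = ln m + γ + 1/(2m) + O(1/m^2). The γ and O(1/m) terms cancel in the difference:
  H_{34n} − H_{21n} = ln(34n) − ln(21n) + O(1/n) = ln(34/21) + O(1/n).
Hence the limit is ln(34/21).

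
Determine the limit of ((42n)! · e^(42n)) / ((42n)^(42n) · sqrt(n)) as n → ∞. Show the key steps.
lim = sqrt(2π·42)

Stirling: (42n)! ~ sqrt(2π·42n) · (42n/e)^(42n). Hence
  (42n)! · e^(42n) / (42n)^(42n) ~ sqrt(2π·42n).
Dividing by sqrt(n): sqrt(2π·42n) / sqrt(n) = sqrt(2π·42) · n^((1−1)/2), so the limit is sqrt(2π·42).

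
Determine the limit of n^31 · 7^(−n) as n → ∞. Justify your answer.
lim = 0

Exponentials with base > 1 dominate every fixed polynomial: for any fixed c, n^c / 7^n → 0 as n → ∞ (e.g. by the ratio test, or by writing 7^n = e^(n ln 7) and noting e^(n ln 7) / n^c → ∞). Hence n^31 · 7^(−n) = n^31 / 7^n → 0.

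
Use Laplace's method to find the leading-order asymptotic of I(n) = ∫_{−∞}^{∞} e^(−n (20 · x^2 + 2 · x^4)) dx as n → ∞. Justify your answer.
I(n) ~ sqrt(π/(20n))

φ(x) = 20 · x^2 + 2 · x^4 has its unique global minimum at x* = 0 (since φ'(x) = 40x + 8x^3 = 0 only at x = 0 for real x with both coefficients positive, and φ → ∞ as |x| → ∞). At x* = 0, φ(0) = 0 and φ''(0) = 40. Laplace's method then gives
  I(n) ~ sqrt(2π / (n · φ''(0))) · e^(−n φ(0)) = sqrt(2π / (40n)) = sqrt(π/(20n)).
The 2 · x^4 term contributes only at subleading order (an O(1/n) relative correction).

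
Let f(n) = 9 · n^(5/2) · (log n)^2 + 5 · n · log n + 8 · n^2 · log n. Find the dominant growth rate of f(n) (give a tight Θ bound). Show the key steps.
f(n) ∈ Θ(n^(5/2) · (log n)^2)

Compare the terms by growth order. For large n, n^a · (log n)^b dominates n^a' · (log n)^b' iff a > a', or (a = a' and b > b'). Ranking the 3 terms shows the dominant one is 9 · n^(5/2) · (log n)^2. Hence f(n) ∈ Θ(n^(5/2) · (log n)^2).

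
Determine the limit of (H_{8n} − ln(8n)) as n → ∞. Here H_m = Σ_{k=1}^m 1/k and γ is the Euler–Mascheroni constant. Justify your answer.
lim = γ

By Euler-Maclaurin, H_m = ln m + γ + O(1/m). So
  H_{8n} − ln(8n) = ln(8n) + γ − ln(8n) + O(1/n)
                       = ln(8/8) + γ + O(1/n).
Hence the limit is γ (since ln 1 = 0).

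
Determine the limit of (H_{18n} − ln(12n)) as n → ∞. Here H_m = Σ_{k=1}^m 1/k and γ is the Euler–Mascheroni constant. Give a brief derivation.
lim = ln(3/2) + γ

By Euler-Maclaurin, H_m = ln m + γ + O(1/m). So
  H_{18n} − ln(12n) = ln(18n) + γ − ln(12n) + O(1/n)
                       = ln(18/12) + γ + O(1/n).
Hence the limit is ln(18/12) + γ (= ln(3/2)).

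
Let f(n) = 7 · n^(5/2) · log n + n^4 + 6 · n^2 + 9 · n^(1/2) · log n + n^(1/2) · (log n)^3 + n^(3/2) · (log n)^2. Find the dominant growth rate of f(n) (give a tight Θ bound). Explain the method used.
f(n) ∈ Θ(n^4)

Compare the terms by growth order. For large n, n^a · (log n)^b dominates n^a' · (log n)^b' iff a > a', or (a = a' and b > b'). Ranking the 6 terms shows the dominant one is n^4. Hence f(n) ∈ Θ(n^4).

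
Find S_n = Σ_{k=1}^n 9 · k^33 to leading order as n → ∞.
S_n ~ 9 · n^34 / 34

By integral comparison (Euler-Maclaurin), Σ_{k=1}^n 9 · k^33 = 9 · ∫_0^n x^33 dx + O(n^33) = 9 · n^34/34 + O(n^33). (Equivalently, Faulhaber's formula gives the same leading term.)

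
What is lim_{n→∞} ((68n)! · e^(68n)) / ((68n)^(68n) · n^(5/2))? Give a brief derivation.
lim = 0

Stirling: (68n)! ~ sqrt(2π·68n) · (68n/e)^(68n). Hence
  (68n)! · e^(68n) / (68n)^(68n) ~ sqrt(2π·68n).
Dividing by n^(5/2): sqrt(2π·68n) / n^(5/2) = sqrt(2π·68) · n^((1−5)/2), so the expression behaves like sqrt(2π·68) · n^((1−5)/2) → 0.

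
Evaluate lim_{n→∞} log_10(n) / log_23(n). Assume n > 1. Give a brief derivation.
lim = ln(23) / ln(10) = log_10(23)

Change of base: log_10(n) = ln n / ln 10 and log_23(n) = ln n / ln 23. The ratio is (ln n / ln 10) · (ln 23 / ln n) = ln 23 / ln 10, a constant independent of n. So the limit is ln 23 / ln 10 = log_10(23).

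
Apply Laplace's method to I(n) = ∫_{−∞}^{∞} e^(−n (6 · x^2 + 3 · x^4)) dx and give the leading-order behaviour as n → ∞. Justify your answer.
I(n) ~ sqrt(π/(6n))

φ(x) = 6 · x^2 + 3 · x^4 has its unique global minimum at x* = 0 (since φ'(x) = 12x + 12x^3 = 0 only at x = 0 for real x with both coefficients positive, and φ → ∞ as |x| → ∞). At x* = 0, φ(0) = 0 and φ''(0) = 12. Laplace's method then gives
  I(n) ~ sqrt(2π / (n · φ''(0))) · e^(−n φ(0)) = sqrt(2π / (12n)) = sqrt(π/(6n)).
The 3 · x^4 term contributes only at subleading order (an O(1/n) relative correction).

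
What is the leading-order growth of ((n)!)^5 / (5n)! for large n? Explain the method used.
((n)!)^5/(5n)! ~ ((2π·n)^(4/2) / sqrt(5)) · 5^(−5·n)  →  0

Write N = n. Stirling: N! ~ sqrt(2π N)(N/e)^N and (5N)! ~ sqrt(2π·5N)·(5N/e)^(5N).
  (N!)^5/(5N)! ~ (2π N)^(5/2) (N/e)^(5N) / [sqrt(2π·5N) (5N/e)^(5N)]
     = (2π N)^(5/2) / sqrt(2π·5N) · (N/(5N))^(5N)
     = (2π N)^((5−1)/2) / sqrt(5) · 5^(−5N).
Since 5^5 > 1, the factor 5^(−5N) decays exponentially, so the ratio → 0. Substituting N = n gives the stated form.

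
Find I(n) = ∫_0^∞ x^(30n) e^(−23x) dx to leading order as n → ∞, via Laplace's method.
I(n) ~ (sqrt(2π·30n) / 23) · (30n/(23e))^(30n)

Write the integrand as exp(30n ln x − 23x) and set f(x) = 30n ln x − 23x. Then f'(x) = 30n/x − 23 = 0 at x* = 30n/23, and f''(x*) = −30n/x*^2 = −23^2/(30n). Laplace's method (interior maximum) gives
  I(n) ~ e^(f(x*)) · sqrt(2π / |f''(x*)|)
        = exp(30n ln(30n/23) − 30n) · sqrt(2π · 30n / 23^2)
        = (30n/23)^(30n) e^(−30n) · sqrt(2π·30n) / 23
        = (sqrt(2π·30n) / 23) · (30n/(23e))^(30n).
This matches Γ(30n+1)/23^(30n+1) with Stirling applied to Γ.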